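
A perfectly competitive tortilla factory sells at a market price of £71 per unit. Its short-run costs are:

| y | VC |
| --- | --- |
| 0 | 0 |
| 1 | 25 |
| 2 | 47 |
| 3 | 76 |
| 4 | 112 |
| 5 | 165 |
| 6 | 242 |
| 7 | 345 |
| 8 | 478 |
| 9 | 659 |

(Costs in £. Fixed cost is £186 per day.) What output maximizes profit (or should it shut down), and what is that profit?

Compute π = P·y − TC at each output: y=0: -186; y=1: -140; y=2: -91; y=3: -49; y=4: -14; y=5: 4; y=6: -2; y=7: -34; y=8: -96; y=9: -206.
Profit is maximized at y = 5. AVC there is 165/5 = £33 ≤ P, so producing beats shutting down (which would give -£186).

y = 5; profit = £4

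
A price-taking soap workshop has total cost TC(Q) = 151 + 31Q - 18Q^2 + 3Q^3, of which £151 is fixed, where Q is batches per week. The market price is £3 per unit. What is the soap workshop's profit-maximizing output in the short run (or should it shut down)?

Shut down

Strip out fixed cost: VC = 31Q - 18Q^2 + 3Q^3. Then AVC = 31 - 18Q + 3Q^2 and MC = 31 - 36Q + 9Q^2.
The AVC parabola has its vertex at Q = 18/6 = 3, where AVC = 31 - 18·3 + 3·3^2 = £4.
With P < min AVC (£3 < £4), every unit sold adds to the loss.
The firm minimizes its loss by shutting down and losing only its fixed cost of £151.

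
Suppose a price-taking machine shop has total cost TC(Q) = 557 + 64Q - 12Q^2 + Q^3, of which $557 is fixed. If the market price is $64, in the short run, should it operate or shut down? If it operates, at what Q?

From TC, MC = TC'(Q) = 64 - 24Q + 3Q^2 and AVC = VC/Q = 64 - 12Q + Q^2.
AVC is minimized where dAVC/dQ = -12 + 2Q = 0, at Q = 6; min AVC = 64 - 12·6 + 6^2 = $28.
Since P = $64 ≥ min AVC = $28, price covers variable cost and the firm should produce.
P = MC gives -24Q + 3Q^2 = 0, with roots 0 and 8. Take the larger (rising MC): Q* = 8.
Check: AVC at Q = 8 is $32 ≤ P, so revenue covers variable cost.
Profit = P·Q − TC = 64·8 − 813 = -$301, a loss, but smaller than the $557 fixed cost the firm would lose by shutting down.

Produce at Q = 8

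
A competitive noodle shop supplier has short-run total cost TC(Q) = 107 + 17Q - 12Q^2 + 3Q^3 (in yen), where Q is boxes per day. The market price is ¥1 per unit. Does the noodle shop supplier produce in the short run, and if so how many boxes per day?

Shut down

From TC, MC = TC'(Q) = 17 - 24Q + 9Q^2 and AVC = VC/Q = 17 - 12Q + 3Q^2.
AVC is minimized where dAVC/dQ = -12 + 6Q = 0, at Q = 2; min AVC = 17 - 12·2 + 3·2^2 = ¥5.
Since P = ¥1 < min AVC = ¥5, price fails to cover variable cost at any output.
Best response: produce nothing and absorb the ¥107 fixed cost.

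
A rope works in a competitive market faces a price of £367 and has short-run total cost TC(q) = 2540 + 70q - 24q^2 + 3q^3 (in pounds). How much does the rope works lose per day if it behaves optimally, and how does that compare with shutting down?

AVC = 70 - 24q + 3q^2; min AVC = £22 at q = 4. Since P = £367 ≥ min AVC, the firm produces.
MC = 70 - 48q + 9q^2. Setting P = MC and taking the root on the rising branch gives q* = 9.
TR = 367·9 = 3303. TC = 2540 + 873 = 3413. Profit = 3303 − 3413 = -£110.
That loss of £110 beats the £2540 the firm would lose by shutting down; producing recovers £2430 of fixed cost.

Profit = -£110 at q = 9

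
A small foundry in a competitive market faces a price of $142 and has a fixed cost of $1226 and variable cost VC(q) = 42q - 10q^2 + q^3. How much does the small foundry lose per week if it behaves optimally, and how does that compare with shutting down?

Profit = -$226 at q = 10

AVC = 42 - 10q + q^2 has its minimum $17 at q = 5; price $142 clears that bar, so the firm operates.
With MC = 42 - 20q + 3q^2, P = MC on the upward-sloping part at q* = 10.
TR = 142·10 = 1420. TC = 1226 + 420 = 1646. Profit = 1420 − 1646 = -$226.
That loss of $226 beats the $1226 the firm would lose by shutting down; producing recovers $1000 of fixed cost.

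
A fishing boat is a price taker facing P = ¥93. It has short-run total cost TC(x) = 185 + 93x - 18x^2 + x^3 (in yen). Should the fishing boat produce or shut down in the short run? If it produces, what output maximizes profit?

Strip out fixed cost: VC = 93x - 18x^2 + x^3. Then AVC = 93 - 18x + x^2 and MC = 93 - 36x + 3x^2.
AVC hits its minimum where MC = AVC, at x = 9, giving min AVC = 93 - 18·9 + 9^2 = ¥12.
Since P = ¥93 ≥ min AVC = ¥12, price covers variable cost and the firm should produce.
P = MC gives -36x + 3x^2 = 0, with roots 0 and 12. Take the larger (rising MC): x* = 12.
Check: AVC at x = 12 is ¥21 ≤ P, so revenue covers variable cost.
Profit = P·x − TC = 93·12 − 437 = ¥679.

Produce at x = 12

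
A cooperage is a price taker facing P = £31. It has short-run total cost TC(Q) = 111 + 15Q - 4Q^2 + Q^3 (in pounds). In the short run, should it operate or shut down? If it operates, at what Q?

Produce at Q = 4

Strip out fixed cost: VC = 15Q - 4Q^2 + Q^3. Then AVC = 15 - 4Q + Q^2 and MC = 15 - 8Q + 3Q^2.
AVC hits its minimum where MC = AVC, at Q = 2, giving min AVC = 15 - 4·2 + 2^2 = £11.
Since P = £31 ≥ min AVC = £11, price covers variable cost and the firm should produce.
Set P = MC: 31 = 15 - 8Q + 3Q^2 → -16 - 8Q + 3Q^2 = 0. The roots are Q = -4/3 and Q = 4; the profit-maximizing output is on the rising part of MC, so Q* = 4.
Check: AVC at Q = 4 is £15 ≤ P, so revenue covers variable cost.
Profit = P·Q − TC = 31·4 − 171 = -£47, a loss, but smaller than the £111 fixed cost the firm would lose by shutting down.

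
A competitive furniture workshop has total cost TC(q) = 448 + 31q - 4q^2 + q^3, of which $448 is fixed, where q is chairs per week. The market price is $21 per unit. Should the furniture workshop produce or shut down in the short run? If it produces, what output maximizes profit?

Variable cost is VC = 31q - 4q^2 + q^3, so AVC = VC/q = 31 - 4q + q^2 and MC = dTC/dq = 31 - 8q + 3q^2.
AVC is minimized where dAVC/dq = -4 + 2q = 0, at q = 2; min AVC = 31 - 4·2 + 2^2 = $27.
P = $21 lies below min AVC = $27; no output level covers variable cost.
The firm minimizes its loss by shutting down and losing only its fixed cost of $448.

Shut down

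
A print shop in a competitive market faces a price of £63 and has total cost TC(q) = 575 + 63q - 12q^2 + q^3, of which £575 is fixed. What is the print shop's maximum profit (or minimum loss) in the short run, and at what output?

Profit = -£319 at q = 8

AVC = 63 - 12q + q^2 has its minimum £27 at q = 6; price £63 clears that bar, so the firm operates.
With MC = 63 - 24q + 3q^2, P = MC on the upward-sloping part at q* = 8.
TR = 63·8 = 504. TC = 575 + 248 = 823. Profit = 504 − 823 = -£319.
Shutting down would mean losing the fixed cost of £575, so operating at a loss of £319 is better by £256.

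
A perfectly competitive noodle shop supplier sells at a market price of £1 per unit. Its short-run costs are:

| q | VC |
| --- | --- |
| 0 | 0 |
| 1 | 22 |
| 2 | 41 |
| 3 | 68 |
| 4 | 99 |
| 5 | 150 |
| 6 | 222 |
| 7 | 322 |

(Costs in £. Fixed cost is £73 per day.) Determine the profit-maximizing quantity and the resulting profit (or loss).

q = 0 (shut down); profit = -£73

Compute π = P·q − TC at each output: q=0: -73; q=1: -94; q=2: -112; q=3: -138; q=4: -168; q=5: -218; q=6: -289; q=7: -388.
Profit is highest at q = 0. Equivalently, the lowest AVC in the table is 41/2 ≈ £20.50 at q = 2, and P = £1 falls below it — price never covers variable cost, so the firm shuts down and loses only its fixed cost.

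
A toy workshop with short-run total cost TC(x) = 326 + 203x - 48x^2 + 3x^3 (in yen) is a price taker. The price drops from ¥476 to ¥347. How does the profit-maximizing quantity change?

AVC = 203 - 48x + 3x^2, minimized at x = 8 where min AVC = ¥11. MC = 203 - 96x + 9x^2.
With P = ¥476 above the shutdown price, P = MC gives x = 13.
At P = ¥347 ≥ min AVC, set P = MC: x = 12. The firm stays open but cuts output.

Output falls from 13 to 12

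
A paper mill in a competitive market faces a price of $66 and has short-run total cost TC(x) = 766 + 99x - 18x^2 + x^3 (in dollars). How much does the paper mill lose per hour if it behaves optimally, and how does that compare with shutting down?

AVC = 99 - 18x + x^2 has its minimum $18 at x = 9; price $66 clears that bar, so the firm operates.
With MC = 99 - 36x + 3x^2, P = MC on the upward-sloping part at x* = 11.
TR = 66·11 = 726. TC = 766 + 242 = 1008. Profit = 726 − 1008 = -$282.
That loss of $282 beats the $766 the firm would lose by shutting down; producing recovers $484 of fixed cost.

Profit = -$282 at x = 11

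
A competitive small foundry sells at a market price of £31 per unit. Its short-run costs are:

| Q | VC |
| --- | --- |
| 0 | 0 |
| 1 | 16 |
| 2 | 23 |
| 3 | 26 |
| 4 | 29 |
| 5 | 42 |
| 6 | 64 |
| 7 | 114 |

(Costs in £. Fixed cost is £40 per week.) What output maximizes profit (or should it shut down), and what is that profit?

Q = 6; profit = £82

Profit at each row (π = 31Q − TC): Q=0: -40; Q=1: -25; Q=2: -1; Q=3: 27; Q=4: 55; Q=5: 73; Q=6: 82; Q=7: 63.
Profit is maximized at Q = 6. AVC there is 64/6 = £10.67 ≤ P, so producing beats shutting down (which would give -£40).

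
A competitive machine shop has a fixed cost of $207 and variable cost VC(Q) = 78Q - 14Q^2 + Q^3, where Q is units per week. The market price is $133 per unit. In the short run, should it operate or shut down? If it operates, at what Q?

Produce at Q = 11

From TC, MC = TC'(Q) = 78 - 28Q + 3Q^2 and AVC = VC/Q = 78 - 14Q + Q^2.
AVC hits its minimum where MC = AVC, at Q = 7, giving min AVC = 78 - 14·7 + 7^2 = $29.
P = $133 exceeds min AVC = $29, so the firm stays open.
P = MC gives -55 - 28Q + 3Q^2 = 0, with roots -5/3 and 11. Take the larger (rising MC): Q* = 11.
Check: AVC at Q = 11 is $45 ≤ P, so revenue covers variable cost.
Profit = P·Q − TC = 133·11 − 702 = $761.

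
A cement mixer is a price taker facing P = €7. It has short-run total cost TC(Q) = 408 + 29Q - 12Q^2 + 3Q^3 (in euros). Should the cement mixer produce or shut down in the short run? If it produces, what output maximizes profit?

Shut down

Strip out fixed cost: VC = 29Q - 12Q^2 + 3Q^3. Then AVC = 29 - 12Q + 3Q^2 and MC = 29 - 24Q + 9Q^2.
The AVC parabola has its vertex at Q = 12/6 = 2, where AVC = 29 - 12·2 + 3·2^2 = €17.
With P < min AVC (€7 < €17), every unit sold adds to the loss.
Shutting down limits the loss to fixed cost, €408.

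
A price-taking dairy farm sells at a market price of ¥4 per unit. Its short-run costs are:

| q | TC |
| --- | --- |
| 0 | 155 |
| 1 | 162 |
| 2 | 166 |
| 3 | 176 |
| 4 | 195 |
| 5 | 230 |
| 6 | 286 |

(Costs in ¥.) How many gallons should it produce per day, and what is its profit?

Tabulate TR − TC: q=0: -155; q=1: -158; q=2: -158; q=3: -164; q=4: -179; q=5: -210; q=6: -262.
Profit is highest at q = 0. Equivalently, the lowest AVC in the table is 11/2 ≈ ¥5.50 at q = 2, and P = ¥4 falls below it — price never covers variable cost, so the firm shuts down and loses only its fixed cost.

q = 0 (shut down); profit = -¥155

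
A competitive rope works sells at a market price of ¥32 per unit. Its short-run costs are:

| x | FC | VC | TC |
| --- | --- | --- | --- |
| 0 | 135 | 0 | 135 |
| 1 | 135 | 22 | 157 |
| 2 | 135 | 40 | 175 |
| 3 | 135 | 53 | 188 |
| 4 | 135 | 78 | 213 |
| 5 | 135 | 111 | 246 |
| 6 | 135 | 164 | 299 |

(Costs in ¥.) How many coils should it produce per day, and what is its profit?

x = 4; profit = -¥85

Tabulate TR − TC: x=0: -135; x=1: -125; x=2: -111; x=3: -92; x=4: -85; x=5: -86; x=6: -107.
Profit is maximized at x = 4. AVC there is 78/4 = ¥19.50 ≤ P, so producing beats shutting down (which would give -¥135).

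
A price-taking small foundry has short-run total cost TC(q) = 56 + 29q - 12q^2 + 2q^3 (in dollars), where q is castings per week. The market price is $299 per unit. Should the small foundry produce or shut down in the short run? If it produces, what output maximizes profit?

From TC, MC = TC'(q) = 29 - 24q + 6q^2 and AVC = VC/q = 29 - 12q + 2q^2.
AVC hits its minimum where MC = AVC, at q = 3, giving min AVC = 29 - 12·3 + 2·3^2 = $11.
Since P = $299 ≥ min AVC = $11, price covers variable cost and the firm should produce.
Solving P = MC: -270 - 24q + 6q^2 = 0 ⇒ q = -5 or 9. On the upward-sloping branch, q* = 9.
Check: AVC at q = 9 is $83 ≤ P, so revenue covers variable cost.
Profit = P·q − TC = 299·9 − 803 = $1888.

Produce at q = 9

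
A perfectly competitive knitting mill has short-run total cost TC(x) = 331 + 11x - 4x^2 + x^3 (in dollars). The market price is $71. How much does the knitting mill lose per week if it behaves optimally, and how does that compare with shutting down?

AVC = 11 - 4x + x^2; min AVC = $7 at x = 2. Since P = $71 ≥ min AVC, the firm produces.
With MC = 11 - 8x + 3x^2, P = MC on the upward-sloping part at x* = 6.
TR = 71·6 = 426. TC = 331 + 138 = 469. Profit = 426 − 469 = -$43.
That loss of $43 beats the $331 the firm would lose by shutting down; producing recovers $288 of fixed cost.

Profit = -$43 at x = 6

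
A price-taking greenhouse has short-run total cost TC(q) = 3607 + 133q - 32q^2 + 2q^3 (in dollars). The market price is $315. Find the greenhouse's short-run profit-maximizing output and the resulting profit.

Profit = -$227 at q = 13

AVC = 133 - 32q + 2q^2 has its minimum $5 at q = 8; price $315 clears that bar, so the firm operates.
MC = 133 - 64q + 6q^2. Setting P = MC and taking the root on the rising branch gives q* = 13.
TR = 315·13 = 4095. TC = 3607 + 715 = 4322. Profit = 4095 − 4322 = -$227.
That loss of $227 beats the $3607 the firm would lose by shutting down; producing recovers $3380 of fixed cost.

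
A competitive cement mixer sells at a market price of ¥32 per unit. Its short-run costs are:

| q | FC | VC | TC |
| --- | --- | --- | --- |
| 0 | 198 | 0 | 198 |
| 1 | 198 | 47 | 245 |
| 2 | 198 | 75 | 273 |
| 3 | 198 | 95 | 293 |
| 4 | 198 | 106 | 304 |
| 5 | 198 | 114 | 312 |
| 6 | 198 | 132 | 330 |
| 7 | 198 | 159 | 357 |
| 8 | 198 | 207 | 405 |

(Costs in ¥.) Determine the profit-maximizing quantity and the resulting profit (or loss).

q = 7; profit = -¥133

Tabulate TR − TC: q=0: -198; q=1: -213; q=2: -209; q=3: -197; q=4: -176; q=5: -152; q=6: -138; q=7: -133; q=8: -149.
Profit is maximized at q = 7. AVC there is 159/7 = ¥22.71 ≤ P, so producing beats shutting down (which would give -¥198).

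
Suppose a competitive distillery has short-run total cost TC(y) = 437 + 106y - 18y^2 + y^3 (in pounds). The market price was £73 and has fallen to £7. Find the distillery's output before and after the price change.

AVC = 106 - 18y + y^2, minimized at y = 9 where min AVC = £25. MC = 106 - 36y + 3y^2.
At P = £73 ≥ min AVC, set P = MC on the rising branch: y = 11.
At P = £7 < min AVC = £25, price no longer covers variable cost at any output, so the firm shuts down: y = 0.

Output falls from 11 to 0 (the firm shuts down)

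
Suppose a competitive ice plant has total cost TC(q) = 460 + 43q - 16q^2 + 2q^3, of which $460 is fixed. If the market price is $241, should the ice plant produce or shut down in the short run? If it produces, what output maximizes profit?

Produce at q = 9

Strip out fixed cost: VC = 43q - 16q^2 + 2q^3. Then AVC = 43 - 16q + 2q^2 and MC = 43 - 32q + 6q^2.
AVC is minimized where dAVC/dq = -16 + 4q = 0, at q = 4; min AVC = 43 - 16·4 + 2·4^2 = $11.
Because $241 ≥ $11, revenue can cover variable cost; the firm operates.
Solving P = MC: -198 - 32q + 6q^2 = 0 ⇒ q = -11/3 or 9. On the upward-sloping branch, q* = 9.
Check: AVC at q = 9 is $61 ≤ P, so revenue covers variable cost.
Profit = P·q − TC = 241·9 − 1009 = $1160.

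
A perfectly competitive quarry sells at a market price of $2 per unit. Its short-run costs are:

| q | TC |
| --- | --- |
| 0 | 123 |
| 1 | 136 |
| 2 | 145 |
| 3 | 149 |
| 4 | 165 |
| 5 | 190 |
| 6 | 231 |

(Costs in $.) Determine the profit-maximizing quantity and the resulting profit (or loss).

q = 0 (shut down); profit = -$123

Profit at each row (π = 2q − TC): q=0: -123; q=1: -134; q=2: -141; q=3: -143; q=4: -157; q=5: -180; q=6: -219.
Profit is highest at q = 0. Equivalently, the lowest AVC in the table is 26/3 ≈ $8.67 at q = 3, and P = $2 falls below it — price never covers variable cost, so the firm shuts down and loses only its fixed cost.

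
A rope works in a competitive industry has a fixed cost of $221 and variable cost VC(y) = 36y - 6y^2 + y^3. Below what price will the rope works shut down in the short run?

The firm shuts down when price falls below the minimum of average variable cost. AVC = VC/y = 36 - 6y + y^2.
dAVC/dy = -6 + 2y = 0 gives y = 3. min AVC = 36 - 6·3 + 3^2 = 27.
So the shutdown price is $27.

$27 per unit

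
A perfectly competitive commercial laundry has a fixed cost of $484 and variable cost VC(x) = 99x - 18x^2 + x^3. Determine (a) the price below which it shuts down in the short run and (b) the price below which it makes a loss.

Shutdown price = min AVC. AVC = 99 - 18x + x^2, with vertex at x = 9 and minimum $18.
ATC = 484/x + 99 - 18x + x^2. Setting dATC/dx = −484/x^2 − 18 + 2x = 0 gives x = 11 (since 2·11^3 − 18·11^2 = 484).
min ATC = 484/11 + 99 − 18·11 + 11^2 = $66. That is the break-even price.
For $18 ≤ P < $66 the firm produces at a loss; below $18 it shuts down.

Shutdown price = $18; break-even price = $66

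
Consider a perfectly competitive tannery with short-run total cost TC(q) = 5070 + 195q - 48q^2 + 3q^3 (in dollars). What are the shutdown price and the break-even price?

Shutdown price = $3; break-even price = $468

AVC = 195 - 48q + 3q^2; minimized at q = 8, giving min AVC = $3. That is the shutdown price.
ATC = 5070/q + 195 - 48q + 3q^2. Setting dATC/dq = −5070/q^2 − 48 + 6q = 0 gives q = 13 (since 6·13^3 − 48·13^2 = 5070).
min ATC = 5070/13 + 195 − 48·13 + 3·13^2 = $468. That is the break-even price.
For $3 ≤ P < $468 the firm produces at a loss; below $3 it shuts down.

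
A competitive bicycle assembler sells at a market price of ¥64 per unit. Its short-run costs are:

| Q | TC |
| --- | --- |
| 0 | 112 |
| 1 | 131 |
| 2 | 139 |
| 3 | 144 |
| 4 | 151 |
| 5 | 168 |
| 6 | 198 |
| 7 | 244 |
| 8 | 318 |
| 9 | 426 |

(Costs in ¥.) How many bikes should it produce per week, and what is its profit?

Profit at each row (π = 64Q − TC): Q=0: -112; Q=1: -67; Q=2: -11; Q=3: 48; Q=4: 105; Q=5: 152; Q=6: 186; Q=7: 204; Q=8: 194; Q=9: 150.
Profit is maximized at Q = 7. AVC there is 132/7 = ¥18.86 ≤ P, so producing beats shutting down (which would give -¥112).

Q = 7; profit = ¥204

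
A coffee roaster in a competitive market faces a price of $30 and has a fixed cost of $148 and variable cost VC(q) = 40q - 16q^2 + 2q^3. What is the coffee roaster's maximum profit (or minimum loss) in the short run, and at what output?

AVC = 40 - 16q + 2q^2 has its minimum $8 at q = 4; price $30 clears that bar, so the firm operates.
With MC = 40 - 32q + 6q^2, P = MC on the upward-sloping part at q* = 5.
TR = 30·5 = 150. TC = 148 + 50 = 198. Profit = 150 − 198 = -$48.
By producing, the firm covers all variable cost plus $100 of fixed cost; shutting down would lose the full $148.

Profit = -$48 at q = 5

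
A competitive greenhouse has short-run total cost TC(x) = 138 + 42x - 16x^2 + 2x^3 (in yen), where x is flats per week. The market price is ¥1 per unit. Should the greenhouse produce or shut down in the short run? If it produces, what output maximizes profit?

Shut down

Variable cost is VC = 42x - 16x^2 + 2x^3, so AVC = VC/x = 42 - 16x + 2x^2 and MC = dTC/dx = 42 - 32x + 6x^2.
The AVC parabola has its vertex at x = 16/4 = 4, where AVC = 42 - 16·4 + 2·4^2 = ¥10.
With P < min AVC (¥1 < ¥10), every unit sold adds to the loss.
Shutting down limits the loss to fixed cost, ¥138.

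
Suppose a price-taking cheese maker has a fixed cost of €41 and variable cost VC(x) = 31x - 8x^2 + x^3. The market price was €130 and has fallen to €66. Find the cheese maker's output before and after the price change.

Output falls from 9 to 7

MC = 31 - 16x + 3x^2; the shutdown threshold is min AVC = €15 (at x = 4).
At P = €130 ≥ min AVC, set P = MC on the rising branch: x = 9.
At P = €66 ≥ min AVC, set P = MC: x = 7. The firm stays open but cuts output.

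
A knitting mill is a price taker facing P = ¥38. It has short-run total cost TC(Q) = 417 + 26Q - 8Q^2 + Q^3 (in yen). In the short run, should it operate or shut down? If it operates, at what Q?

Produce at Q = 6

Strip out fixed cost: VC = 26Q - 8Q^2 + Q^3. Then AVC = 26 - 8Q + Q^2 and MC = 26 - 16Q + 3Q^2.
The AVC parabola has its vertex at Q = 8/2 = 4, where AVC = 26 - 8·4 + 4^2 = ¥10.
Since P = ¥38 ≥ min AVC = ¥10, price covers variable cost and the firm should produce.
Set P = MC: 38 = 26 - 16Q + 3Q^2 → -12 - 16Q + 3Q^2 = 0. The roots are Q = -2/3 and Q = 6; the profit-maximizing output is on the rising part of MC, so Q* = 6.
Check: AVC at Q = 6 is ¥14 ≤ P, so revenue covers variable cost.
Profit = P·Q − TC = 38·6 − 501 = -¥273, a loss, but smaller than the ¥417 fixed cost the firm would lose by shutting down.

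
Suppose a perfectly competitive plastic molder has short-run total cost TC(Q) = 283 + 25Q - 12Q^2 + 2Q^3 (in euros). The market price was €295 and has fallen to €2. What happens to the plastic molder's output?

MC = 25 - 24Q + 6Q^2; the shutdown threshold is min AVC = €7 (at Q = 3).
With P = €295 above the shutdown price, P = MC gives Q = 9.
At P = €2 < min AVC = €7, price no longer covers variable cost at any output, so the firm shuts down: Q = 0.

Output falls from 9 to 0 (the firm shuts down)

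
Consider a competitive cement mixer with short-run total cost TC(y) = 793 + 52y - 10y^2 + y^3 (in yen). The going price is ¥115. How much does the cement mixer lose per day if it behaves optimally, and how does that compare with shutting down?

Profit = -¥145 at y = 9

AVC = 52 - 10y + y^2 has its minimum ¥27 at y = 5; price ¥115 clears that bar, so the firm operates.
MC = 52 - 20y + 3y^2. Setting P = MC and taking the root on the rising branch gives y* = 9.
TR = 115·9 = 1035. TC = 793 + 387 = 1180. Profit = 1035 − 1180 = -¥145.
Shutting down would mean losing the fixed cost of ¥793, so operating at a loss of ¥145 is better by ¥648.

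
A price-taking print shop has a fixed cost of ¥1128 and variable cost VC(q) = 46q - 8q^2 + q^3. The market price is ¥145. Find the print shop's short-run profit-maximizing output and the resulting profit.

AVC = 46 - 8q + q^2 has its minimum ¥30 at q = 4; price ¥145 clears that bar, so the firm operates.
MC = 46 - 16q + 3q^2. Setting P = MC and taking the root on the rising branch gives q* = 9.
TR = 145·9 = 1305. TC = 1128 + 495 = 1623. Profit = 1305 − 1623 = -¥318.
Shutting down would mean losing the fixed cost of ¥1128, so operating at a loss of ¥318 is better by ¥810.

Profit = -¥318 at q = 9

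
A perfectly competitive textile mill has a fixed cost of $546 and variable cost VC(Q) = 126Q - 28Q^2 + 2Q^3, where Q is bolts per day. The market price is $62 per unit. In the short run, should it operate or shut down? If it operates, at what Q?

Produce at Q = 8

Strip out fixed cost: VC = 126Q - 28Q^2 + 2Q^3. Then AVC = 126 - 28Q + 2Q^2 and MC = 126 - 56Q + 6Q^2.
AVC hits its minimum where MC = AVC, at Q = 7, giving min AVC = 126 - 28·7 + 2·7^2 = $28.
Since P = $62 ≥ min AVC = $28, price covers variable cost and the firm should produce.
P = MC gives 64 - 56Q + 6Q^2 = 0, with roots 4/3 and 8. Take the larger (rising MC): Q* = 8.
Check: AVC at Q = 8 is $30 ≤ P, so revenue covers variable cost.
Profit = P·Q − TC = 62·8 − 786 = -$290, a loss, but smaller than the $546 fixed cost the firm would lose by shutting down.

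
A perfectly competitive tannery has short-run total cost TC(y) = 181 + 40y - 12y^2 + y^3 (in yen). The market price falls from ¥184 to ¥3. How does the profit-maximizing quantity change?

MC = 40 - 24y + 3y^2; the shutdown threshold is min AVC = ¥4 (at y = 6).
At P = ¥184 ≥ min AVC, set P = MC on the rising branch: y = 12.
At P = ¥3 < min AVC = ¥4, price no longer covers variable cost at any output, so the firm shuts down: y = 0.

Output falls from 12 to 0 (the firm shuts down)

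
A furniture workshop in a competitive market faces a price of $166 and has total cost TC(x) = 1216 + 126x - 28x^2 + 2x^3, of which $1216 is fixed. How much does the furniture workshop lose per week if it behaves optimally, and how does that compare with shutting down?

AVC = 126 - 28x + 2x^2 has its minimum $28 at x = 7; price $166 clears that bar, so the firm operates.
MC = 126 - 56x + 6x^2. Setting P = MC and taking the root on the rising branch gives x* = 10.
TR = 166·10 = 1660. TC = 1216 + 460 = 1676. Profit = 1660 − 1676 = -$16.
That loss of $16 beats the $1216 the firm would lose by shutting down; producing recovers $1200 of fixed cost.

Profit = -$16 at x = 10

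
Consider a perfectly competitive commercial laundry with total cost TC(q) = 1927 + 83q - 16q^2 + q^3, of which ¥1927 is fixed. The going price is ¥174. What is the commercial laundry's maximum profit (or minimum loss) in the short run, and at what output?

AVC = 83 - 16q + q^2 has its minimum ¥19 at q = 8; price ¥174 clears that bar, so the firm operates.
With MC = 83 - 32q + 3q^2, P = MC on the upward-sloping part at q* = 13.
TR = 174·13 = 2262. TC = 1927 + 572 = 2499. Profit = 2262 − 2499 = -¥237.
By producing, the firm covers all variable cost plus ¥1690 of fixed cost; shutting down would lose the full ¥1927.

Profit = -¥237 at q = 13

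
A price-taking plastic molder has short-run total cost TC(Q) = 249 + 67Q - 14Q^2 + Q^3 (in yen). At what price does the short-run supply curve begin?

¥18 per unit

The shutdown price is the minimum of AVC. VC = 67Q - 14Q^2 + Q^3, so AVC = 67 - 14Q + Q^2.
dAVC/dQ = -14 + 2Q = 0 gives Q = 7. min AVC = 67 - 14·7 + 7^2 = 18.
The firm shuts down for any P below ¥18.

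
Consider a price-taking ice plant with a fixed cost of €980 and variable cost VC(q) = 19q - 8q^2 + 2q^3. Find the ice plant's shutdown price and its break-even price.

Shutdown price = €11; break-even price = €201

Shutdown price = min AVC. AVC = 19 - 8q + 2q^2, with vertex at q = 2 and minimum €11.
ATC = 980/q + 19 - 8q + 2q^2. Setting dATC/dq = −980/q^2 − 8 + 4q = 0 gives q = 7 (since 4·7^3 − 8·7^2 = 980).
min ATC = 980/7 + 19 − 8·7 + 2·7^2 = €201. That is the break-even price.
For €11 ≤ P < €201 the firm produces at a loss; below €11 it shuts down.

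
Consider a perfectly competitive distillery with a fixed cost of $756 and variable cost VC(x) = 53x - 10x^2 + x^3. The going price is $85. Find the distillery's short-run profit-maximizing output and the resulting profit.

AVC = 53 - 10x + x^2 has its minimum $28 at x = 5; price $85 clears that bar, so the firm operates.
MC = 53 - 20x + 3x^2. Setting P = MC and taking the root on the rising branch gives x* = 8.
TR = 85·8 = 680. TC = 756 + 296 = 1052. Profit = 680 − 1052 = -$372.
That loss of $372 beats the $756 the firm would lose by shutting down; producing recovers $384 of fixed cost.

Profit = -$372 at x = 8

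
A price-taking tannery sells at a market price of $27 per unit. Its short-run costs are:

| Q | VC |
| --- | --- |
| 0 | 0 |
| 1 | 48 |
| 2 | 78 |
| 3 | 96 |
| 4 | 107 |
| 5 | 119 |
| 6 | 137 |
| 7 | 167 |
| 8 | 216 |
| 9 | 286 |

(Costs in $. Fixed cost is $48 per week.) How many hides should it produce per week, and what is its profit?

Q = 6; profit = -$23

Profit at each row (π = 27Q − TC): Q=0: -48; Q=1: -69; Q=2: -72; Q=3: -63; Q=4: -47; Q=5: -32; Q=6: -23; Q=7: -26; Q=8: -48; Q=9: -91.
Profit is maximized at Q = 6. AVC there is 137/6 = $22.83 ≤ P, so producing beats shutting down (which would give -$48).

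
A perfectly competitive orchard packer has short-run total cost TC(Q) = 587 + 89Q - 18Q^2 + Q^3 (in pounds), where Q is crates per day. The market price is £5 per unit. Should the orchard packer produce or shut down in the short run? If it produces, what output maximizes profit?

From TC, MC = TC'(Q) = 89 - 36Q + 3Q^2 and AVC = VC/Q = 89 - 18Q + Q^2.
AVC hits its minimum where MC = AVC, at Q = 9, giving min AVC = 89 - 18·9 + 9^2 = £8.
Since P = £5 < min AVC = £8, price fails to cover variable cost at any output.
Shutting down limits the loss to fixed cost, £587.

Shut down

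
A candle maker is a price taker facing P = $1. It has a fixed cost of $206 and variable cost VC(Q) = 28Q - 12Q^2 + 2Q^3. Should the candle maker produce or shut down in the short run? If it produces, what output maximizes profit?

Strip out fixed cost: VC = 28Q - 12Q^2 + 2Q^3. Then AVC = 28 - 12Q + 2Q^2 and MC = 28 - 24Q + 6Q^2.
The AVC parabola has its vertex at Q = 12/4 = 3, where AVC = 28 - 12·3 + 2·3^2 = $10.
With P < min AVC ($1 < $10), every unit sold adds to the loss.
The firm minimizes its loss by shutting down and losing only its fixed cost of $206.

Shut down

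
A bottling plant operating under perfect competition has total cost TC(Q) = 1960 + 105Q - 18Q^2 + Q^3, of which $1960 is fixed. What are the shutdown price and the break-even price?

Shutdown price = $24; break-even price = $189

AVC = 105 - 18Q + Q^2; minimized at Q = 9, giving min AVC = $24. That is the shutdown price.
ATC = 1960/Q + 105 - 18Q + Q^2. Setting dATC/dQ = −1960/Q^2 − 18 + 2Q = 0 gives Q = 14 (since 2·14^3 − 18·14^2 = 1960).
min ATC = 1960/14 + 105 − 18·14 + 14^2 = $189. That is the break-even price.
Between these two prices the firm operates at a loss; above $189 it earns a profit.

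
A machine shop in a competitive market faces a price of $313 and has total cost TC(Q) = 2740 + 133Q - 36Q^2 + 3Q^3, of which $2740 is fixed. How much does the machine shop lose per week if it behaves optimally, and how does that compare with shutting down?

Profit = -$340 at Q = 10

AVC = 133 - 36Q + 3Q^2; min AVC = $25 at Q = 6. Since P = $313 ≥ min AVC, the firm produces.
With MC = 133 - 72Q + 9Q^2, P = MC on the upward-sloping part at Q* = 10.
TR = 313·10 = 3130. TC = 2740 + 730 = 3470. Profit = 3130 − 3470 = -$340.
That loss of $340 beats the $2740 the firm would lose by shutting down; producing recovers $2400 of fixed cost.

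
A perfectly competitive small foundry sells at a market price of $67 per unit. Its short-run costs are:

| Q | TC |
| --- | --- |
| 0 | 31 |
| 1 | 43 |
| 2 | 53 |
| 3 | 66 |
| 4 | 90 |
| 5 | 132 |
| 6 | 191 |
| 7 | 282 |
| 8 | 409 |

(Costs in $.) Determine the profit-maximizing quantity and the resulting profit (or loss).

Q = 6; profit = $211

Profit at each row (π = 67Q − TC): Q=0: -31; Q=1: 24; Q=2: 81; Q=3: 135; Q=4: 178; Q=5: 203; Q=6: 211; Q=7: 187; Q=8: 127.
Profit is maximized at Q = 6. AVC there is 160/6 = $26.67 ≤ P, so producing beats shutting down (which would give -$31).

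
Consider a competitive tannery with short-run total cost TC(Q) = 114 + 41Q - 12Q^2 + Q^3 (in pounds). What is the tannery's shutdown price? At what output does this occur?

£5 per unit, at Q = 6

Short-run supply begins at min AVC. From VC = 41Q - 12Q^2 + Q^3, AVC = 41 - 12Q + Q^2.
dAVC/dQ = -12 + 2Q = 0 gives Q = 6. min AVC = 41 - 12·6 + 6^2 = 5.
So the shutdown price is £5.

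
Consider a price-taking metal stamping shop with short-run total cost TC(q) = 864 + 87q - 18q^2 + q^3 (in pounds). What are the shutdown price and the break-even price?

Shutdown price = £6; break-even price = £87

Shutdown price = min AVC. AVC = 87 - 18q + q^2, with vertex at q = 9 and minimum £6.
ATC = 864/q + 87 - 18q + q^2. Setting dATC/dq = −864/q^2 − 18 + 2q = 0 gives q = 12 (since 2·12^3 − 18·12^2 = 864).
min ATC = 864/12 + 87 − 18·12 + 12^2 = £87. That is the break-even price.
Between these two prices the firm operates at a loss; above £87 it earns a profit.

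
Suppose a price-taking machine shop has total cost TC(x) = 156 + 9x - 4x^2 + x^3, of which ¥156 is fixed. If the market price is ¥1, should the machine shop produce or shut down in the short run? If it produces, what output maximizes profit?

Variable cost is VC = 9x - 4x^2 + x^3, so AVC = VC/x = 9 - 4x + x^2 and MC = dTC/dx = 9 - 8x + 3x^2.
AVC is minimized where dAVC/dx = -4 + 2x = 0, at x = 2; min AVC = 9 - 4·2 + 2^2 = ¥5.
With P < min AVC (¥1 < ¥5), every unit sold adds to the loss.
Shutting down limits the loss to fixed cost, ¥156.

Shut down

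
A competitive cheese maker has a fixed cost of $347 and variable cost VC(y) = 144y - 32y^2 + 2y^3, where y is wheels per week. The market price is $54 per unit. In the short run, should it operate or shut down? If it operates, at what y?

Variable cost is VC = 144y - 32y^2 + 2y^3, so AVC = VC/y = 144 - 32y + 2y^2 and MC = dTC/dy = 144 - 64y + 6y^2.
The AVC parabola has its vertex at y = 32/4 = 8, where AVC = 144 - 32·8 + 2·8^2 = $16.
Since P = $54 ≥ min AVC = $16, price covers variable cost and the firm should produce.
Set P = MC: 54 = 144 - 64y + 6y^2 → 90 - 64y + 6y^2 = 0. The roots are y = 5/3 and y = 9; the profit-maximizing output is on the rising part of MC, so y* = 9.
Check: AVC at y = 9 is $18 ≤ P, so revenue covers variable cost.
Profit = P·y − TC = 54·9 − 509 = -$23, a loss, but smaller than the $347 fixed cost the firm would lose by shutting down.

Produce at y = 9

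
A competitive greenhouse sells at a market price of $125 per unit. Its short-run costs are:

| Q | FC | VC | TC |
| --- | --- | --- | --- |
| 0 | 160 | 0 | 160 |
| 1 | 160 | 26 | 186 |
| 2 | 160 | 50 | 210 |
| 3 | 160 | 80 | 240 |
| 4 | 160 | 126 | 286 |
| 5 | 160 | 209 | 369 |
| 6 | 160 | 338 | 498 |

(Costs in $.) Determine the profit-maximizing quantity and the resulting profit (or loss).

Q = 5; profit = $256

Profit at each row (π = 125Q − TC): Q=0: -160; Q=1: -61; Q=2: 40; Q=3: 135; Q=4: 214; Q=5: 256; Q=6: 252.
Profit is maximized at Q = 5. AVC there is 209/5 = $41.80 ≤ P, so producing beats shutting down (which would give -$160).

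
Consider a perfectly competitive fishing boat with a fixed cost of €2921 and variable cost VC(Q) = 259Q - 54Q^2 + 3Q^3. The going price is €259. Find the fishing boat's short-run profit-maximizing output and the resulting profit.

Profit = -€329 at Q = 12

AVC = 259 - 54Q + 3Q^2 has its minimum €16 at Q = 9; price €259 clears that bar, so the firm operates.
With MC = 259 - 108Q + 9Q^2, P = MC on the upward-sloping part at Q* = 12.
TR = 259·12 = 3108. TC = 2921 + 516 = 3437. Profit = 3108 − 3437 = -€329.
Shutting down would mean losing the fixed cost of €2921, so operating at a loss of €329 is better by €2592.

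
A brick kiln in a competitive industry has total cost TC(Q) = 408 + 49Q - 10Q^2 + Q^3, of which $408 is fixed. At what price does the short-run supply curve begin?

$24 per unit

Short-run supply begins at min AVC. From VC = 49Q - 10Q^2 + Q^3, AVC = 49 - 10Q + Q^2.
dAVC/dQ = -10 + 2Q = 0 gives Q = 5. min AVC = 49 - 10·5 + 5^2 = 24.
For P < $24 the firm produces nothing.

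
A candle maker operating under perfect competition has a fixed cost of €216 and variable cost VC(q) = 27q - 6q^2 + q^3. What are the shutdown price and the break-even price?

AVC = 27 - 6q + q^2; minimized at q = 3, giving min AVC = €18. That is the shutdown price.
ATC = 216/q + 27 - 6q + q^2. Setting dATC/dq = −216/q^2 − 6 + 2q = 0 gives q = 6 (since 2·6^3 − 6·6^2 = 216).
min ATC = 216/6 + 27 − 6·6 + 6^2 = €63. That is the break-even price.
For €18 ≤ P < €63 the firm produces at a loss; below €18 it shuts down.

Shutdown price = €18; break-even price = €63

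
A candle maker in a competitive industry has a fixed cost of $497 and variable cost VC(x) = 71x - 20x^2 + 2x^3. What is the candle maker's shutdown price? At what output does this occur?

The firm shuts down when price falls below the minimum of average variable cost. AVC = VC/x = 71 - 20x + 2x^2.
At the minimum of AVC, MC = AVC. MC = 71 - 40x + 6x^2; setting MC = AVC gives 4x^2 - 20x = 0, so x = 5. min AVC = 21.
For P < $21 the firm produces nothing.

$21 per unit, at x = 5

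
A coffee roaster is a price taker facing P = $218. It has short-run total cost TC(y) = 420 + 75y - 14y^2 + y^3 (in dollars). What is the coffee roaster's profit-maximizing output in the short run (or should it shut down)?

Variable cost is VC = 75y - 14y^2 + y^3, so AVC = VC/y = 75 - 14y + y^2 and MC = dTC/dy = 75 - 28y + 3y^2.
AVC is minimized where dAVC/dy = -14 + 2y = 0, at y = 7; min AVC = 75 - 14·7 + 7^2 = $26.
Because $218 ≥ $26, revenue can cover variable cost; the firm operates.
Set P = MC: 218 = 75 - 28y + 3y^2 → -143 - 28y + 3y^2 = 0. The roots are y = -11/3 and y = 13; the profit-maximizing output is on the rising part of MC, so y* = 13.
Check: AVC at y = 13 is $62 ≤ P, so revenue covers variable cost.
Profit = P·y − TC = 218·13 − 1226 = $1608.

Produce at y = 13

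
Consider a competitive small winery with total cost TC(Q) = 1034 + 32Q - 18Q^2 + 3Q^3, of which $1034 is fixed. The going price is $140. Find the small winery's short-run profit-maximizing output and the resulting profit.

AVC = 32 - 18Q + 3Q^2 has its minimum $5 at Q = 3; price $140 clears that bar, so the firm operates.
With MC = 32 - 36Q + 9Q^2, P = MC on the upward-sloping part at Q* = 6.
TR = 140·6 = 840. TC = 1034 + 192 = 1226. Profit = 840 − 1226 = -$386.
By producing, the firm covers all variable cost plus $648 of fixed cost; shutting down would lose the full $1034.

Profit = -$386 at Q = 6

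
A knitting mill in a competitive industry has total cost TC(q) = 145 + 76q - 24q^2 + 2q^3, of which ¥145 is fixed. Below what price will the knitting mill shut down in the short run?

¥4 per unit

Short-run supply begins at min AVC. From VC = 76q - 24q^2 + 2q^3, AVC = 76 - 24q + 2q^2.
dAVC/dq = -24 + 4q = 0 gives q = 6. min AVC = 76 - 24·6 + 2·6^2 = 4.
So the shutdown price is ¥4.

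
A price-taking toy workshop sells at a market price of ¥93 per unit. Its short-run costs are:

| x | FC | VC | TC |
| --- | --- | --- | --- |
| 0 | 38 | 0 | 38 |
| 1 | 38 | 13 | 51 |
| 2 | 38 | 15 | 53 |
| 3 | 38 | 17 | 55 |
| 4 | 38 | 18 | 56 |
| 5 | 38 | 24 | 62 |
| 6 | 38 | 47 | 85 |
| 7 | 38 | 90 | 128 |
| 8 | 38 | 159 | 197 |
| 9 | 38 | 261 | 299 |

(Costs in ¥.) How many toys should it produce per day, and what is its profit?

Profit at each row (π = 93x − TC): x=0: -38; x=1: 42; x=2: 133; x=3: 224; x=4: 316; x=5: 403; x=6: 473; x=7: 523; x=8: 547; x=9: 538.
Profit is maximized at x = 8. AVC there is 159/8 = ¥19.88 ≤ P, so producing beats shutting down (which would give -¥38).

x = 8; profit = ¥547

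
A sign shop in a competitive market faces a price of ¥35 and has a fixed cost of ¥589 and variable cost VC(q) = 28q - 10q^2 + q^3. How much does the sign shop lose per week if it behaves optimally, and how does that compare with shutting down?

AVC = 28 - 10q + q^2; min AVC = ¥3 at q = 5. Since P = ¥35 ≥ min AVC, the firm produces.
With MC = 28 - 20q + 3q^2, P = MC on the upward-sloping part at q* = 7.
TR = 35·7 = 245. TC = 589 + 49 = 638. Profit = 245 − 638 = -¥393.
Shutting down would mean losing the fixed cost of ¥589, so operating at a loss of ¥393 is better by ¥196.

Profit = -¥393 at q = 7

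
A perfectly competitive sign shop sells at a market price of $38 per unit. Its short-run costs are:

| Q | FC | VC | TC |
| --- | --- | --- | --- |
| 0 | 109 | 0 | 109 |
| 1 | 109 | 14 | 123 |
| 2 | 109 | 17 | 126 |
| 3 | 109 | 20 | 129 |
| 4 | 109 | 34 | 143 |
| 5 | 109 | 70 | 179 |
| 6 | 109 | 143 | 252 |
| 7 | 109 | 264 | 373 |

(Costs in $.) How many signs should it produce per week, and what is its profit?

Q = 5; profit = $11

Profit at each row (π = 38Q − TC): Q=0: -109; Q=1: -85; Q=2: -50; Q=3: -15; Q=4: 9; Q=5: 11; Q=6: -24; Q=7: -107.
Profit is maximized at Q = 5. AVC there is 70/5 = $14 ≤ P, so producing beats shutting down (which would give -$109).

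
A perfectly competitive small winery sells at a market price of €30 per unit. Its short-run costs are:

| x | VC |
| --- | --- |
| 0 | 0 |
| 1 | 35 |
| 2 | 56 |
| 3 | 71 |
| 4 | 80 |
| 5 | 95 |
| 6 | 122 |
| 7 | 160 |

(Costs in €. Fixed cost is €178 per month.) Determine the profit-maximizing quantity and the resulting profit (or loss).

Profit at each row (π = 30x − TC): x=0: -178; x=1: -183; x=2: -174; x=3: -159; x=4: -138; x=5: -123; x=6: -120; x=7: -128.
Profit is maximized at x = 6. AVC there is 122/6 = €20.33 ≤ P, so producing beats shutting down (which would give -€178).

x = 6; profit = -€120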